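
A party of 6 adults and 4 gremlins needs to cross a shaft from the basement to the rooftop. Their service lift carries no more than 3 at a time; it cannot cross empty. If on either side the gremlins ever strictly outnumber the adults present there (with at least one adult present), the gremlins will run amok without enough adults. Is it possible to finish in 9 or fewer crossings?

Yes — this plan uses 9 crossings (≤ 9):
1. 2 gremlins → the rooftop.  (the basement: 6A 2G; the rooftop: 0A 2G)
2. 1 gremlin ← the basement.  (the basement: 6A 3G; the rooftop: 0A 1G)
3. 3 gremlins → the rooftop.  (the basement: 6A 0G; the rooftop: 0A 4G)
4. 1 gremlin ← the basement.  (the basement: 6A 1G; the rooftop: 0A 3G)
5. 3 adults → the rooftop.  (the basement: 3A 1G; the rooftop: 3A 3G)
6. 1 gremlin ← the basement.  (the basement: 3A 2G; the rooftop: 3A 2G)
7. 1 adult and 2 gremlins → the rooftop.  (the basement: 2A 0G; the rooftop: 4A 4G)
8. 1 gremlin ← the basement.  (the basement: 2A 1G; the rooftop: 4A 3G)
9. 2 adults and 1 gremlin → the rooftop.  (the basement: 0A 0G; the rooftop: 6A 4G)

Yes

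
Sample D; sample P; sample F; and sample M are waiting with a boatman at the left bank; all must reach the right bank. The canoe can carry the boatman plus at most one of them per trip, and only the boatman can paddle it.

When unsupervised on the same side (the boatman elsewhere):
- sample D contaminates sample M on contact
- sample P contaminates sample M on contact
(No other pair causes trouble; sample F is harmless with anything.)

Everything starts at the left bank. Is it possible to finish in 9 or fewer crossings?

Yes — this plan uses 9 crossings (≤ 9):
1. Boatman goes to the right bank with sample M.  [the left bank: sample D, sample F, sample P | the right bank: sample M]
2. Boatman goes back to the left bank alone.  [the left bank: sample D, sample F, sample P | the right bank: sample M]
3. Boatman goes to the right bank with sample D.  [the left bank: sample F, sample P | the right bank: sample D, sample M]
4. Boatman goes back to the left bank with sample M.  [the left bank: sample F, sample M, sample P | the right bank: sample D]
5. Boatman goes to the right bank with sample P.  [the left bank: sample F, sample M | the right bank: sample D, sample P]
6. Boatman goes back to the left bank alone.  [the left bank: sample F, sample M | the right bank: sample D, sample P]
7. Boatman goes to the right bank with sample F.  [the left bank: sample M | the right bank: sample D, sample F, sample P]
8. Boatman goes back to the left bank alone.  [the left bank: sample M | the right bank: sample D, sample F, sample P]
9. Boatman goes to the right bank with sample M.  [the left bank: — | the right bank: sample D, sample F, sample M, sample P]

Yes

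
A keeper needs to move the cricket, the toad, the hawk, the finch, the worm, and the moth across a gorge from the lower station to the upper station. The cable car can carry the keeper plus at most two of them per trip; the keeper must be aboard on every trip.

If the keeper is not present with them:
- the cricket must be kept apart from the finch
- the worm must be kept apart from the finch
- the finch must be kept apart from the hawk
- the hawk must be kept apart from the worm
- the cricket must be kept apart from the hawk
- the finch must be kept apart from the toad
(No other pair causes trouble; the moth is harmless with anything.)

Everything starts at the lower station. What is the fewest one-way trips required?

Counting alone: the keeper can take at most 2 across per trip to the upper station, so moving all 6 needs at least 3 loaded trips out, with a return between consecutive ones — at least 5 crossings.
The safety rule pushes this higher. Following every safe sequence of crossings, the most of the 6 that can be at the upper station as the cable car arrives there on crossings 5, 7 is 4, 5 respectively — never all 6.
So no plan with fewer than 9 crossings exists, and this one achieves 9:
1. Keeper goes to the upper station with the finch and the hawk.
2. Keeper goes back to the lower station with the hawk.
3. Keeper goes to the upper station with the cricket and the worm.
4. Keeper goes back to the lower station with the finch.
5. Keeper goes to the upper station with the hawk and the toad.
6. Keeper goes back to the lower station with the hawk.
7. Keeper goes to the upper station with the hawk and the moth.
8. Keeper goes back to the lower station with the hawk.
9. Keeper goes to the upper station with the finch and the hawk.

9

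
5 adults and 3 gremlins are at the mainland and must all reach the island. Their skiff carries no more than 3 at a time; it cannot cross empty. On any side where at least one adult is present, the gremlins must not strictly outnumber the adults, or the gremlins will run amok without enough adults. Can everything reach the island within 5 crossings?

Counting alone: each trip to the island takes at most 3 across and each return brings at least 1 back, so after t trips out (and t−1 returns) at most 3t − (t−1) of the 8 are across; that first reaches 8 at t = 4, so at least 7 crossings are needed.
Since 5 < 7, 5 crossings cannot be enough. (The shortest complete plan in fact takes 7:)
1. 2 gremlins → the island.  (the mainland: 5A 1G; the island: 0A 2G)
2. 1 gremlin ← the mainland.  (the mainland: 5A 2G; the island: 0A 1G)
3. 2 adults and 1 gremlin → the island.  (the mainland: 3A 1G; the island: 2A 2G)
4. 1 gremlin ← the mainland.  (the mainland: 3A 2G; the island: 2A 1G)
5. 1 adult and 2 gremlins → the island.  (the mainland: 2A 0G; the island: 3A 3G)
6. 1 gremlin ← the mainland.  (the mainland: 2A 1G; the island: 3A 2G)
7. 2 adults and 1 gremlin → the island.  (the mainland: 0A 0G; the island: 5A 3G)

No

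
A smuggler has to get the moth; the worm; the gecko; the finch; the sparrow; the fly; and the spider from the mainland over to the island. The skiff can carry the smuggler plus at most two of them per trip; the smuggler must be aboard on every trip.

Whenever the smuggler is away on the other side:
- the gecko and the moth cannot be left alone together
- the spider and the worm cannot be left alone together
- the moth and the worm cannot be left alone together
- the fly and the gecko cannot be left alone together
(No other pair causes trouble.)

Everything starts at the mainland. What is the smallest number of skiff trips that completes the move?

Counting alone: the smuggler can take at most 2 across per trip to the island, so moving all 7 needs at least 4 loaded trips out, with a return between consecutive ones — at least 7 crossings.
The safety rule pushes this higher. Following every safe sequence of crossings, the most of the 7 that can be at the island as the skiff arrives there on crossing 7 is 6 — never all 7.
So no plan with fewer than 9 crossings exists, and this one achieves 9:
1. Smuggler goes to the island with the gecko and the worm.  [the mainland: the finch, the fly, the moth, the sparrow, the spider | the island: the gecko, the worm]
2. Smuggler goes back to the mainland alone.  [the mainland: the finch, the fly, the moth, the sparrow, the spider | the island: the gecko, the worm]
3. Smuggler goes to the island with the moth.  [the mainland: the finch, the fly, the sparrow, the spider | the island: the gecko, the moth, the worm]
4. Smuggler goes back to the mainland with the gecko and the worm.  [the mainland: the finch, the fly, the gecko, the sparrow, the spider, the worm | the island: the moth]
5. Smuggler goes to the island with the fly and the spider.  [the mainland: the finch, the gecko, the sparrow, the worm | the island: the fly, the moth, the spider]
6. Smuggler goes back to the mainland alone.  [the mainland: the finch, the gecko, the sparrow, the worm | the island: the fly, the moth, the spider]
7. Smuggler goes to the island with the finch and the sparrow.  [the mainland: the gecko, the worm | the island: the finch, the fly, the moth, the sparrow, the spider]
8. Smuggler goes back to the mainland alone.  [the mainland: the gecko, the worm | the island: the finch, the fly, the moth, the sparrow, the spider]
9. Smuggler goes to the island with the gecko and the worm.  [the mainland: — | the island: the finch, the fly, the gecko, the moth, the sparrow, the spider, the worm]

9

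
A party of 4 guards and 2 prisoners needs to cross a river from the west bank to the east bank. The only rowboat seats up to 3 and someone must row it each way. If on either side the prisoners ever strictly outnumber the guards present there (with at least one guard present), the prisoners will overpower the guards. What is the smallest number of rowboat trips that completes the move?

Counting alone: each trip to the east bank takes at most 3 across and each return brings at least 1 back, so after t trips out (and t−1 returns) at most 3t − (t−1) of the 6 are across; that first reaches 6 at t = 3, so at least 5 crossings are needed.
The plan below uses exactly 5 crossings, so it is optimal:
1. 2 prisoners → the east bank.  (the west bank: 4G 0P; the east bank: 0G 2P)
2. 1 prisoner ← the west bank.  (the west bank: 4G 1P; the east bank: 0G 1P)
3. 2 guards and 1 prisoner → the east bank.  (the west bank: 2G 0P; the east bank: 2G 2P)
4. 1 prisoner ← the west bank.  (the west bank: 2G 1P; the east bank: 2G 1P)
5. 2 guards and 1 prisoner → the east bank.  (the west bank: 0G 0P; the east bank: 4G 2P)

5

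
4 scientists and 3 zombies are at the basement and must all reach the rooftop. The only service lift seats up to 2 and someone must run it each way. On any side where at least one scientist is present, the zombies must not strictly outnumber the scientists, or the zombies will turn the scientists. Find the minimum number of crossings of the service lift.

11

Counting alone: each trip to the rooftop takes at most 2 across and each return brings at least 1 back, so after t trips out (and t−1 returns) at most 2t − (t−1) of the 7 are across; that first reaches 7 at t = 6, so at least 11 crossings are needed.
The plan below uses exactly 11 crossings, so it is optimal:
1. 2 zombies → the rooftop.  (the basement: 4S 1Z; the rooftop: 0S 2Z)
2. 1 zombie ← the basement.  (the basement: 4S 2Z; the rooftop: 0S 1Z)
3. 2 zombies → the rooftop.  (the basement: 4S 0Z; the rooftop: 0S 3Z)
4. 1 zombie ← the basement.  (the basement: 4S 1Z; the rooftop: 0S 2Z)
5. 2 scientists → the rooftop.  (the basement: 2S 1Z; the rooftop: 2S 2Z)
6. 1 zombie ← the basement.  (the basement: 2S 2Z; the rooftop: 2S 1Z)
7. 1 scientist and 1 zombie → the rooftop.  (the basement: 1S 1Z; the rooftop: 3S 2Z)
8. 1 scientist ← the basement.  (the basement: 2S 1Z; the rooftop: 2S 2Z)
9. 1 scientist and 1 zombie → the rooftop.  (the basement: 1S 0Z; the rooftop: 3S 3Z)
10. 1 zombie ← the basement.  (the basement: 1S 1Z; the rooftop: 3S 2Z)
11. 1 scientist and 1 zombie → the rooftop.  (the basement: 0S 0Z; the rooftop: 4S 3Z)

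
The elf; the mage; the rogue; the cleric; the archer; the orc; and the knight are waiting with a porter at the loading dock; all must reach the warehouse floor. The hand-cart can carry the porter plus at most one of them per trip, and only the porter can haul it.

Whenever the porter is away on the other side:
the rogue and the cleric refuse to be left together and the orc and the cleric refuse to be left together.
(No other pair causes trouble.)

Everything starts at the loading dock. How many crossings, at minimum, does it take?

15

Counting alone: the porter can take at most 1 across per trip to the warehouse floor, so moving all 7 needs at least 7 loaded trips out, with a return between consecutive ones — at least 13 crossings.
The safety rule pushes this higher. Following every safe sequence of crossings, the most of the 7 that can be at the warehouse floor as the hand-cart arrives there on crossing 13 is 6 — never all 7.
So no plan with fewer than 15 crossings exists, and this one achieves 15:
1. Porter goes to the warehouse floor with the cleric.  [the loading dock: the archer, the elf, the knight, the mage, the orc, the rogue | the warehouse floor: the cleric]
2. Porter goes back to the loading dock alone.  [the loading dock: the archer, the elf, the knight, the mage, the orc, the rogue | the warehouse floor: the cleric]
3. Porter goes to the warehouse floor with the elf.  [the loading dock: the archer, the knight, the mage, the orc, the rogue | the warehouse floor: the cleric, the elf]
4. Porter goes back to the loading dock alone.  [the loading dock: the archer, the knight, the mage, the orc, the rogue | the warehouse floor: the cleric, the elf]
5. Porter goes to the warehouse floor with the mage.  [the loading dock: the archer, the knight, the orc, the rogue | the warehouse floor: the cleric, the elf, the mage]
6. Porter goes back to the loading dock alone.  [the loading dock: the archer, the knight, the orc, the rogue | the warehouse floor: the cleric, the elf, the mage]
7. Porter goes to the warehouse floor with the rogue.  [the loading dock: the archer, the knight, the orc | the warehouse floor: the cleric, the elf, the mage, the rogue]
8. Porter goes back to the loading dock with the cleric.  [the loading dock: the archer, the cleric, the knight, the orc | the warehouse floor: the elf, the mage, the rogue]
9. Porter goes to the warehouse floor with the orc.  [the loading dock: the archer, the cleric, the knight | the warehouse floor: the elf, the mage, the orc, the rogue]
10. Porter goes back to the loading dock alone.  [the loading dock: the archer, the cleric, the knight | the warehouse floor: the elf, the mage, the orc, the rogue]
11. Porter goes to the warehouse floor with the archer.  [the loading dock: the cleric, the knight | the warehouse floor: the archer, the elf, the mage, the orc, the rogue]
12. Porter goes back to the loading dock alone.  [the loading dock: the cleric, the knight | the warehouse floor: the archer, the elf, the mage, the orc, the rogue]
13. Porter goes to the warehouse floor with the knight.  [the loading dock: the cleric | the warehouse floor: the archer, the elf, the knight, the mage, the orc, the rogue]
14. Porter goes back to the loading dock alone.  [the loading dock: the cleric | the warehouse floor: the archer, the elf, the knight, the mage, the orc, the rogue]
15. Porter goes to the warehouse floor with the cleric.  [the loading dock: — | the warehouse floor: the archer, the cleric, the elf, the knight, the mage, the orc, the rogue]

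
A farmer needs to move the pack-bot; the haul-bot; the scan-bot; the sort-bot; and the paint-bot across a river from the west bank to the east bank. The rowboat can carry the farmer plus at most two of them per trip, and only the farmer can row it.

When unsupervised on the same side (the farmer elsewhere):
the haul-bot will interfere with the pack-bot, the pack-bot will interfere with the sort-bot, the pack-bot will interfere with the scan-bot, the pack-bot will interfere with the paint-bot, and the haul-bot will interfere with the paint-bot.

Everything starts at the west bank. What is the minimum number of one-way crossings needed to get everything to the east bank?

Counting alone: the farmer can take at most 2 across per trip to the east bank, so moving all 5 needs at least 3 loaded trips out, with a return between consecutive ones — at least 5 crossings.
The safety rule pushes this higher. Following every safe sequence of crossings, the most of the 5 that can be at the east bank as the rowboat arrives there on crossing 5 is 4 — never all 5.
So no plan with fewer than 7 crossings exists, and this one achieves 7:
1. Farmer goes to the east bank with the haul-bot and the pack-bot.
2. Farmer goes back to the west bank with the pack-bot.
3. Farmer goes to the east bank with the pack-bot and the scan-bot.
4. Farmer goes back to the west bank with the pack-bot.
5. Farmer goes to the east bank with the pack-bot and the sort-bot.
6. Farmer goes back to the west bank with the pack-bot.
7. Farmer goes to the east bank with the pack-bot and the paint-bot.

7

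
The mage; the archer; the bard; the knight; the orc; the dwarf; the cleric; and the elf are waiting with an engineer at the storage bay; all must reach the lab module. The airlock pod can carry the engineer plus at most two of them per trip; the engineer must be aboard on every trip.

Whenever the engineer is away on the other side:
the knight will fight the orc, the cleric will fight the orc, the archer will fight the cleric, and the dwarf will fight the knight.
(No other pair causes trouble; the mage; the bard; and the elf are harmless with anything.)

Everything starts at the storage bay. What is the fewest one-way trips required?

9

Counting alone: the engineer can take at most 2 across per trip to the lab module, so moving all 8 needs at least 4 loaded trips out, with a return between consecutive ones — at least 7 crossings.
The safety rule pushes this higher. Following every safe sequence of crossings, the most of the 8 that can be at the lab module as the airlock pod arrives there on crossing 7 is 7 — never all 8.
So no plan with fewer than 9 crossings exists, and this one achieves 9:
1. Engineer goes to the lab module with the cleric and the knight.
2. Engineer goes back to the storage bay alone.
3. Engineer goes to the lab module with the archer and the mage.
4. Engineer goes back to the storage bay with the cleric.
5. Engineer goes to the lab module with the bard and the orc.
6. Engineer goes back to the storage bay with the knight.
7. Engineer goes to the lab module with the dwarf and the elf.
8. Engineer goes back to the storage bay alone.
9. Engineer goes to the lab module with the cleric and the knight.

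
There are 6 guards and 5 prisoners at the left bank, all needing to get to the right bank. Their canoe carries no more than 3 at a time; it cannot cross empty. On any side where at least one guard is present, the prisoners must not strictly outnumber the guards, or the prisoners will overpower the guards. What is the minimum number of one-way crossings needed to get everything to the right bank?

9

Counting alone: each trip to the right bank takes at most 3 across and each return brings at least 1 back, so after t trips out (and t−1 returns) at most 3t − (t−1) of the 11 are across; that first reaches 11 at t = 5, so at least 9 crossings are needed.
The plan below uses exactly 9 crossings, so it is optimal:
1. 3 prisoners → the right bank.  (the left bank: 6G 2P; the right bank: 0G 3P)
2. 1 prisoner ← the left bank.  (the left bank: 6G 3P; the right bank: 0G 2P)
3. 3 guards → the right bank.  (the left bank: 3G 3P; the right bank: 3G 2P)
4. 1 guard ← the left bank.  (the left bank: 4G 3P; the right bank: 2G 2P)
5. 2 guards and 1 prisoner → the right bank.  (the left bank: 2G 2P; the right bank: 4G 3P)
6. 1 guard ← the left bank.  (the left bank: 3G 2P; the right bank: 3G 3P)
7. 2 guards and 1 prisoner → the right bank.  (the left bank: 1G 1P; the right bank: 5G 4P)
8. 1 guard ← the left bank.  (the left bank: 2G 1P; the right bank: 4G 4P)
9. 2 guards and 1 prisoner → the right bank.  (the left bank: 0G 0P; the right bank: 6G 5P)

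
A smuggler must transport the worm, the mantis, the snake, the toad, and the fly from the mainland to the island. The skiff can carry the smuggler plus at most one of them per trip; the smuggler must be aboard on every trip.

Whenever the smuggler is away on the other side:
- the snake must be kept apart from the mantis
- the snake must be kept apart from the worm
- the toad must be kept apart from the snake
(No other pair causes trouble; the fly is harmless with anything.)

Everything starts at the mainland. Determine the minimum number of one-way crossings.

Following every safe sequence of crossings from the start, the most of the 5 that can be at the island as the skiff arrives there on crossings 1, 3, 5 is 1, 2, 3 respectively; the best ever achieved is 3 of 5.
From crossing 7 on, no configuration arises that was not already reachable earlier: only 18 distinct safe configurations (who is on which side, and where the skiff is) can ever be reached, none of them has everyone across, and every continuation just revisits them. So no valid plan exists.

impossible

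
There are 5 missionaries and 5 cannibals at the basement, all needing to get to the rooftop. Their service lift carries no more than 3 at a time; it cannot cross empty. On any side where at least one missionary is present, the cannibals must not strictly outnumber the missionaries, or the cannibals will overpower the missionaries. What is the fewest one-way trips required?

11

Counting alone: each trip to the rooftop takes at most 3 across and each return brings at least 1 back, so after t trips out (and t−1 returns) at most 3t − (t−1) of the 10 are across; that first reaches 10 at t = 5, so at least 9 crossings are needed.
The safety rule pushes this higher. Following every safe sequence of crossings, the most of the 10 that can be at the rooftop as the service lift arrives there on crossing 9 is 9 — never all 10.
So no plan with fewer than 11 crossings exists, and this one achieves 11:
1. 2 cannibals → the rooftop.  (the basement: 5M 3C; the rooftop: 0M 2C)
2. 1 cannibal ← the basement.  (the basement: 5M 4C; the rooftop: 0M 1C)
3. 3 cannibals → the rooftop.  (the basement: 5M 1C; the rooftop: 0M 4C)
4. 1 cannibal ← the basement.  (the basement: 5M 2C; the rooftop: 0M 3C)
5. 3 missionaries → the rooftop.  (the basement: 2M 2C; the rooftop: 3M 3C)
6. 1 missionary and 1 cannibal ← the basement.  (the basement: 3M 3C; the rooftop: 2M 2C)
7. 3 missionaries → the rooftop.  (the basement: 0M 3C; the rooftop: 5M 2C)
8. 1 cannibal ← the basement.  (the basement: 0M 4C; the rooftop: 5M 1C)
9. 2 cannibals → the rooftop.  (the basement: 0M 2C; the rooftop: 5M 3C)
10. 1 cannibal ← the basement.  (the basement: 0M 3C; the rooftop: 5M 2C)
11. 3 cannibals → the rooftop.  (the basement: 0M 0C; the rooftop: 5M 5C)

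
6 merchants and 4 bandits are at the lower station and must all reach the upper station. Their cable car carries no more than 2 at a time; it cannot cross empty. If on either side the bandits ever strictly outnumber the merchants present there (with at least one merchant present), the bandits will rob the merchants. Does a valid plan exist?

Yes

1. 2 bandits → the upper station.  (the lower station: 6M 2B; the upper station: 0M 2B)
2. 1 bandit ← the lower station.  (the lower station: 6M 3B; the upper station: 0M 1B)
3. 2 bandits → the upper station.  (the lower station: 6M 1B; the upper station: 0M 3B)
4. 1 bandit ← the lower station.  (the lower station: 6M 2B; the upper station: 0M 2B)
5. 2 merchants → the upper station.  (the lower station: 4M 2B; the upper station: 2M 2B)
6. 1 bandit ← the lower station.  (the lower station: 4M 3B; the upper station: 2M 1B)
7. 1 merchant and 1 bandit → the upper station.  (the lower station: 3M 2B; the upper station: 3M 2B)
8. 1 bandit ← the lower station.  (the lower station: 3M 3B; the upper station: 3M 1B)
9. 2 bandits → the upper station.  (the lower station: 3M 1B; the upper station: 3M 3B)
10. 1 bandit ← the lower station.  (the lower station: 3M 2B; the upper station: 3M 2B)
11. 1 merchant and 1 bandit → the upper station.  (the lower station: 2M 1B; the upper station: 4M 3B)
12. 1 bandit ← the lower station.  (the lower station: 2M 2B; the upper station: 4M 2B)
13. 2 bandits → the upper station.  (the lower station: 2M 0B; the upper station: 4M 4B)
14. 1 bandit ← the lower station.  (the lower station: 2M 1B; the upper station: 4M 3B)
15. 1 merchant and 1 bandit → the upper station.  (the lower station: 1M 0B; the upper station: 5M 4B)
16. 1 bandit ← the lower station.  (the lower station: 1M 1B; the upper station: 5M 3B)
17. 1 merchant and 1 bandit → the upper station.  (the lower station: 0M 0B; the upper station: 6M 4B)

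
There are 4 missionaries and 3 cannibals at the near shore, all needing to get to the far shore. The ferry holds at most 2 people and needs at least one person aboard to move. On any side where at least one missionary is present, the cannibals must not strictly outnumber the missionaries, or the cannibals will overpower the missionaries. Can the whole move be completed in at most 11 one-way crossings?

Yes

Yes — this plan uses 11 crossings (≤ 11):
1. 2 cannibals → the far shore.  (the near shore: 4M 1C; the far shore: 0M 2C)
2. 1 cannibal ← the near shore.  (the near shore: 4M 2C; the far shore: 0M 1C)
3. 2 cannibals → the far shore.  (the near shore: 4M 0C; the far shore: 0M 3C)
4. 1 cannibal ← the near shore.  (the near shore: 4M 1C; the far shore: 0M 2C)
5. 2 missionaries → the far shore.  (the near shore: 2M 1C; the far shore: 2M 2C)
6. 1 cannibal ← the near shore.  (the near shore: 2M 2C; the far shore: 2M 1C)
7. 1 missionary and 1 cannibal → the far shore.  (the near shore: 1M 1C; the far shore: 3M 2C)
8. 1 missionary ← the near shore.  (the near shore: 2M 1C; the far shore: 2M 2C)
9. 1 missionary and 1 cannibal → the far shore.  (the near shore: 1M 0C; the far shore: 3M 3C)
10. 1 cannibal ← the near shore.  (the near shore: 1M 1C; the far shore: 3M 2C)
11. 1 missionary and 1 cannibal → the far shore.  (the near shore: 0M 0C; the far shore: 4M 3C)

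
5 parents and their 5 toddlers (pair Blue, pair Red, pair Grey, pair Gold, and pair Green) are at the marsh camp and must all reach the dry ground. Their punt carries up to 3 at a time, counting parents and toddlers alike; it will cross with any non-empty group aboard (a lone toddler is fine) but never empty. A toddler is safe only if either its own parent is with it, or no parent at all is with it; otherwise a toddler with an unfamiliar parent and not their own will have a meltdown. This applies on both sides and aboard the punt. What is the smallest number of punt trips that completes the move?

Counting alone: each trip to the dry ground takes at most 3 across and each return brings at least 1 back, so after t trips out (and t−1 returns) at most 3t − (t−1) of the 10 are across; that first reaches 10 at t = 5, so at least 9 crossings are needed.
The safety rule pushes this higher. Following every safe sequence of crossings, the most of the 10 that can be at the dry ground as the punt arrives there on crossing 9 is 9 — never all 10.
So no plan with fewer than 11 crossings exists, and this one achieves 11:
1. parent Blue and toddler Blue cross → the dry ground.
2. parent Blue crosses ← the marsh camp.
3. toddler Gold, toddler Grey, and toddler Red cross → the dry ground.
4. toddler Blue crosses ← the marsh camp.
5. parent Gold, parent Grey, and parent Red cross → the dry ground.
6. parent Red and toddler Red cross ← the marsh camp.
7. parent Blue, parent Green, and parent Red cross → the dry ground.
8. toddler Grey crosses ← the marsh camp.
9. toddler Blue and toddler Red cross → the dry ground.
10. toddler Blue crosses ← the marsh camp.
11. toddler Blue, toddler Green, and toddler Grey cross → the dry ground.

11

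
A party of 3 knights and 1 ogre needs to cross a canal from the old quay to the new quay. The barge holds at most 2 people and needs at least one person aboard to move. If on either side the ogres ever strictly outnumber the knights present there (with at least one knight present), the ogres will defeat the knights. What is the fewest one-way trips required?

Counting alone: each trip to the new quay takes at most 2 across and each return brings at least 1 back, so after t trips out (and t−1 returns) at most 2t − (t−1) of the 4 are across; that first reaches 4 at t = 3, so at least 5 crossings are needed.
The plan below uses exactly 5 crossings, so it is optimal:
1. 1 knight and 1 ogre → the new quay.  (the old quay: 2K 0O; the new quay: 1K 1O)
2. 1 ogre ← the old quay.  (the old quay: 2K 1O; the new quay: 1K 0O)
3. 1 knight and 1 ogre → the new quay.  (the old quay: 1K 0O; the new quay: 2K 1O)
4. 1 ogre ← the old quay.  (the old quay: 1K 1O; the new quay: 2K 0O)
5. 1 knight and 1 ogre → the new quay.  (the old quay: 0K 0O; the new quay: 3K 1O)

5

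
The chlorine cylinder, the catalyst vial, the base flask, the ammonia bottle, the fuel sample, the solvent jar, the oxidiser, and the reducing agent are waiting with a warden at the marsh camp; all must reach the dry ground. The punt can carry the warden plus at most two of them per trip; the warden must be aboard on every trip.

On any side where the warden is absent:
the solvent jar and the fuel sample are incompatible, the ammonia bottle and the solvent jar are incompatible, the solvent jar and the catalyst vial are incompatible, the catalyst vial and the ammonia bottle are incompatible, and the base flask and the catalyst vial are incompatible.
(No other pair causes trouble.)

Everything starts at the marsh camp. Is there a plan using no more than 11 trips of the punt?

No

Counting alone: the warden can take at most 2 across per trip to the dry ground, so moving all 8 needs at least 4 loaded trips out, with a return between consecutive ones — at least 7 crossings.
The safety rule pushes this higher. Following every safe sequence of crossings, the most of the 8 that can be at the dry ground as the punt arrives there on crossings 7, 9, 11 is 5, 6, 7 respectively — never all 8.
So the move cannot be finished within 11 crossings. (The shortest complete plan takes 13:)
1. Warden goes to the dry ground with the catalyst vial and the solvent jar.
2. Warden goes back to the marsh camp with the catalyst vial.
3. Warden goes to the dry ground with the catalyst vial and the chlorine cylinder.
4. Warden goes back to the marsh camp with the catalyst vial.
5. Warden goes to the dry ground with the base flask and the catalyst vial.
6. Warden goes back to the marsh camp with the catalyst vial.
7. Warden goes to the dry ground with the catalyst vial and the oxidiser.
8. Warden goes back to the marsh camp with the catalyst vial.
9. Warden goes to the dry ground with the catalyst vial and the reducing agent.
10. Warden goes back to the marsh camp with the catalyst vial.
11. Warden goes to the dry ground with the ammonia bottle and the fuel sample.
12. Warden goes back to the marsh camp with the solvent jar.
13. Warden goes to the dry ground with the catalyst vial and the solvent jar.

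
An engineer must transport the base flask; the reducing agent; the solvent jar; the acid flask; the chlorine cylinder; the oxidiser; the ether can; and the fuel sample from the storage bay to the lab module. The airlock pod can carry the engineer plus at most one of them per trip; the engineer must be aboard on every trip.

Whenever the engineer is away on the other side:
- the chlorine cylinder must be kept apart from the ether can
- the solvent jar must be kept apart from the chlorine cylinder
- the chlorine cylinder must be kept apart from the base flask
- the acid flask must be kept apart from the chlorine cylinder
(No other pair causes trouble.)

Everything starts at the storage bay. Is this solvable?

Following every safe sequence of crossings from the start, the most of the 8 that can be at the lab module as the airlock pod arrives there on crossings 1, 3, 5, 7, 9 is 1, 2, 3, 4, 5 respectively; the best ever achieved is 5 of 8.
From crossing 11 on, no configuration arises that was not already reachable earlier: only 88 distinct safe configurations (who is on which side, and where the airlock pod is) can ever be reached, none of them has everyone across, and every continuation just revisits them. So no valid plan exists.

No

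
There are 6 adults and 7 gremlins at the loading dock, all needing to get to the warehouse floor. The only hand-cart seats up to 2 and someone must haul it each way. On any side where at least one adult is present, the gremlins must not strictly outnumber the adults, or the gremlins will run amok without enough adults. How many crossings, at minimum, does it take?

The gremlins already outnumber the adults at the loading dock before anyone moves, so the starting position itself is disallowed.

impossible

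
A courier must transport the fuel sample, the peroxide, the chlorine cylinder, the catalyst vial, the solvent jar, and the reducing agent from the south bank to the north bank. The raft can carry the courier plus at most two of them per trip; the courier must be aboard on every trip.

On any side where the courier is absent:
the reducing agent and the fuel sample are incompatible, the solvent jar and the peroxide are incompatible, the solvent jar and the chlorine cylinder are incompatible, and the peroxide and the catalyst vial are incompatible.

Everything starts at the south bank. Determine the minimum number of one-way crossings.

impossible

Whatever the first load, the items left behind include a forbidden pair without the courier. No opening move is safe, so no plan exists.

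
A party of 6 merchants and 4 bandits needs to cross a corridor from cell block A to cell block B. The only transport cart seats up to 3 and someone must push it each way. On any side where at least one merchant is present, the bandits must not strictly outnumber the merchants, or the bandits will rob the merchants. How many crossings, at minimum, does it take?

Counting alone: each trip to cell block B takes at most 3 across and each return brings at least 1 back, so after t trips out (and t−1 returns) at most 3t − (t−1) of the 10 are across; that first reaches 10 at t = 5, so at least 9 crossings are needed.
The plan below uses exactly 9 crossings, so it is optimal:
1. 2 bandits → cell block B.  (cell block A: 6M 2B; cell block B: 0M 2B)
2. 1 bandit ← cell block A.  (cell block A: 6M 3B; cell block B: 0M 1B)
3. 3 bandits → cell block B.  (cell block A: 6M 0B; cell block B: 0M 4B)
4. 1 bandit ← cell block A.  (cell block A: 6M 1B; cell block B: 0M 3B)
5. 3 merchants → cell block B.  (cell block A: 3M 1B; cell block B: 3M 3B)
6. 1 bandit ← cell block A.  (cell block A: 3M 2B; cell block B: 3M 2B)
7. 1 merchant and 2 bandits → cell block B.  (cell block A: 2M 0B; cell block B: 4M 4B)
8. 1 bandit ← cell block A.  (cell block A: 2M 1B; cell block B: 4M 3B)
9. 2 merchants and 1 bandit → cell block B.  (cell block A: 0M 0B; cell block B: 6M 4B)

9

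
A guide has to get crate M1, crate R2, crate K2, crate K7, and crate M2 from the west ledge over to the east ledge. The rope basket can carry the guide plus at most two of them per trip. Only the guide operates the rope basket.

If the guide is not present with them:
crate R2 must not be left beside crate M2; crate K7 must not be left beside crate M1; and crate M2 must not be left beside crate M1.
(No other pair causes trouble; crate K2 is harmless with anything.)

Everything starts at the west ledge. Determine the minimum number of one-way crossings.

5

Counting alone: the guide can take at most 2 across per trip to the east ledge, so moving all 5 needs at least 3 loaded trips out, with a return between consecutive ones — at least 5 crossings.
The plan below uses exactly 5 crossings, so it is optimal:
1. Guide goes to the east ledge with crate M1 and crate R2.  [the west ledge: crate K2, crate K7, crate M2 | the east ledge: crate M1, crate R2]
2. Guide goes back to the west ledge alone.  [the west ledge: crate K2, crate K7, crate M2 | the east ledge: crate M1, crate R2]
3. Guide goes to the east ledge with crate K2.  [the west ledge: crate K7, crate M2 | the east ledge: crate K2, crate M1, crate R2]
4. Guide goes back to the west ledge alone.  [the west ledge: crate K7, crate M2 | the east ledge: crate K2, crate M1, crate R2]
5. Guide goes to the east ledge with crate K7 and crate M2.  [the west ledge: — | the east ledge: crate K2, crate K7, crate M1, crate M2, crate R2]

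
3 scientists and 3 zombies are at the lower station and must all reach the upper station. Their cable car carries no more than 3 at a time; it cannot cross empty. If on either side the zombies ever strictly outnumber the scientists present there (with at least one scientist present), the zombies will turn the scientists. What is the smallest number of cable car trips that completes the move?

5

Counting alone: each trip to the upper station takes at most 3 across and each return brings at least 1 back, so after t trips out (and t−1 returns) at most 3t − (t−1) of the 6 are across; that first reaches 6 at t = 3, so at least 5 crossings are needed.
The plan below uses exactly 5 crossings, so it is optimal:
1. 2 zombies → the upper station.  (the lower station: 3S 1Z; the upper station: 0S 2Z)
2. 1 zombie ← the lower station.  (the lower station: 3S 2Z; the upper station: 0S 1Z)
3. 3 scientists → the upper station.  (the lower station: 0S 2Z; the upper station: 3S 1Z)
4. 1 zombie ← the lower station.  (the lower station: 0S 3Z; the upper station: 3S 0Z)
5. 3 zombies → the upper station.  (the lower station: 0S 0Z; the upper station: 3S 3Z)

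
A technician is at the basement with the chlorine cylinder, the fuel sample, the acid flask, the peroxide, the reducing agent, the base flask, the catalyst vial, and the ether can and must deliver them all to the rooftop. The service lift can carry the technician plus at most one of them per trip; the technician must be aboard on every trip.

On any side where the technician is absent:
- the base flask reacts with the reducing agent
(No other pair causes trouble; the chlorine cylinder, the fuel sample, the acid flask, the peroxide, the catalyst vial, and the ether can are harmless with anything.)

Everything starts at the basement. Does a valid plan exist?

Yes

1. Technician goes to the rooftop with the reducing agent.
2. Technician goes back to the basement alone.
3. Technician goes to the rooftop with the chlorine cylinder.
4. Technician goes back to the basement alone.
5. Technician goes to the rooftop with the fuel sample.
6. Technician goes back to the basement alone.
7. Technician goes to the rooftop with the acid flask.
8. Technician goes back to the basement alone.
9. Technician goes to the rooftop with the peroxide.
10. Technician goes back to the basement alone.
11. Technician goes to the rooftop with the catalyst vial.
12. Technician goes back to the basement alone.
13. Technician goes to the rooftop with the ether can.
14. Technician goes back to the basement alone.
15. Technician goes to the rooftop with the base flask.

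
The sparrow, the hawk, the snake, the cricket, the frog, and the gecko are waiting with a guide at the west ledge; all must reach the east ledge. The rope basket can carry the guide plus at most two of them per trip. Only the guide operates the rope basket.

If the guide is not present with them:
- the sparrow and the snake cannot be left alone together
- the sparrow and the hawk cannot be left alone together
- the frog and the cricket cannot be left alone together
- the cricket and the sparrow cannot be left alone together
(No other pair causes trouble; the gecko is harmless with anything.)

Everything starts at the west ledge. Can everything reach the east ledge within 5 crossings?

No

Counting alone: the guide can take at most 2 across per trip to the east ledge, so moving all 6 needs at least 3 loaded trips out, with a return between consecutive ones — at least 5 crossings.
The safety rule pushes this higher. Following every safe sequence of crossings, the most of the 6 that can be at the east ledge as the rope basket arrives there on crossing 5 is 5 — never all 6.
So the move cannot be finished within 5 crossings. (The shortest complete plan takes 7:)
1. Guide goes to the east ledge with the cricket and the sparrow.
2. Guide goes back to the west ledge with the sparrow.
3. Guide goes to the east ledge with the hawk and the sparrow.
4. Guide goes back to the west ledge with the sparrow.
5. Guide goes to the east ledge with the gecko and the snake.
6. Guide goes back to the west ledge alone.
7. Guide goes to the east ledge with the frog and the sparrow.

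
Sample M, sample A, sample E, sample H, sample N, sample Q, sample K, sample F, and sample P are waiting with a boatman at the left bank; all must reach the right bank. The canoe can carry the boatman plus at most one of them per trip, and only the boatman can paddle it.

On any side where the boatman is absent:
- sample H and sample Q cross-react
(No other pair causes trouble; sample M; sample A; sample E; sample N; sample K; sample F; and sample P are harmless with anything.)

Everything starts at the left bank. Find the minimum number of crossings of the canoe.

17

Counting alone: the boatman can take at most 1 across per trip to the right bank, so moving all 9 needs at least 9 loaded trips out, with a return between consecutive ones — at least 17 crossings.
The plan below uses exactly 17 crossings, so it is optimal:
1. Boatman goes to the right bank with sample H.  [the left bank: sample A, sample E, sample F, sample K, sample M, sample N, sample P, sample Q | the right bank: sample H]
2. Boatman goes back to the left bank alone.  [the left bank: sample A, sample E, sample F, sample K, sample M, sample N, sample P, sample Q | the right bank: sample H]
3. Boatman goes to the right bank with sample M.  [the left bank: sample A, sample E, sample F, sample K, sample N, sample P, sample Q | the right bank: sample H, sample M]
4. Boatman goes back to the left bank alone.  [the left bank: sample A, sample E, sample F, sample K, sample N, sample P, sample Q | the right bank: sample H, sample M]
5. Boatman goes to the right bank with sample A.  [the left bank: sample E, sample F, sample K, sample N, sample P, sample Q | the right bank: sample A, sample H, sample M]
6. Boatman goes back to the left bank alone.  [the left bank: sample E, sample F, sample K, sample N, sample P, sample Q | the right bank: sample A, sample H, sample M]
7. Boatman goes to the right bank with sample E.  [the left bank: sample F, sample K, sample N, sample P, sample Q | the right bank: sample A, sample E, sample H, sample M]
8. Boatman goes back to the left bank alone.  [the left bank: sample F, sample K, sample N, sample P, sample Q | the right bank: sample A, sample E, sample H, sample M]
9. Boatman goes to the right bank with sample N.  [the left bank: sample F, sample K, sample P, sample Q | the right bank: sample A, sample E, sample H, sample M, sample N]
10. Boatman goes back to the left bank alone.  [the left bank: sample F, sample K, sample P, sample Q | the right bank: sample A, sample E, sample H, sample M, sample N]
11. Boatman goes to the right bank with sample K.  [the left bank: sample F, sample P, sample Q | the right bank: sample A, sample E, sample H, sample K, sample M, sample N]
12. Boatman goes back to the left bank alone.  [the left bank: sample F, sample P, sample Q | the right bank: sample A, sample E, sample H, sample K, sample M, sample N]
13. Boatman goes to the right bank with sample F.  [the left bank: sample P, sample Q | the right bank: sample A, sample E, sample F, sample H, sample K, sample M, sample N]
14. Boatman goes back to the left bank alone.  [the left bank: sample P, sample Q | the right bank: sample A, sample E, sample F, sample H, sample K, sample M, sample N]
15. Boatman goes to the right bank with sample P.  [the left bank: sample Q | the right bank: sample A, sample E, sample F, sample H, sample K, sample M, sample N, sample P]
16. Boatman goes back to the left bank alone.  [the left bank: sample Q | the right bank: sample A, sample E, sample F, sample H, sample K, sample M, sample N, sample P]
17. Boatman goes to the right bank with sample Q.  [the left bank: — | the right bank: sample A, sample E, sample F, sample H, sample K, sample M, sample N, sample P, sample Q]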